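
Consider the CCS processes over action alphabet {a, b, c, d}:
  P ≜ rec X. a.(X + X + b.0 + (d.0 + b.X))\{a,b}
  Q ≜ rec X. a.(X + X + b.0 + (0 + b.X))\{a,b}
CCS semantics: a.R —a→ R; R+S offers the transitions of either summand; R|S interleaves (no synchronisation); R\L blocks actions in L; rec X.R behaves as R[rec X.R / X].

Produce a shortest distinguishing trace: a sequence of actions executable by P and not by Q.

ad

Reachable graph of P (3 states):
  u0 = rec X. a.(X + X + b.0 + (d.0 + b.X))\{a,b} → ··a··> u1
  u1 = ((rec X. a.(X + X + b.0 + (d.0 + b.X))\{a,b}) + (rec X. a.(X + X + b.0 + (d.0 + b.X))\{a,b}) + b.0 + (d.0 + b.(rec X. a.(X + X + b.0 + (d.0 + b.X))\{a,b})))\{a,b} → ··d··> u2
  u2 = 0\{a,b} → ∅
Reachable graph of Q (2 states):
  v0 = rec X. a.(X + X + b.0 + (0 + b.X))\{a,b} → ··a··> v1
  v1 = ((rec X. a.(X + X + b.0 + (0 + b.X))\{a,b}) + (rec X. a.(X + X + b.0 + (0 + b.X))\{a,b}) + b.0 + (0 + b.(rec X. a.(X + X + b.0 + (0 + b.X))\{a,b})))\{a,b} → ∅
Run σ = ⟨ad⟩ on P: start {u0}
  after a @ step 1: {u1}
  after d @ step 2: {u2}
  P completes σ.
Run σ = ⟨ad⟩ on Q: start {v0}
  after a @ step 1: {v1}
  after d @ step 2: no successor for Q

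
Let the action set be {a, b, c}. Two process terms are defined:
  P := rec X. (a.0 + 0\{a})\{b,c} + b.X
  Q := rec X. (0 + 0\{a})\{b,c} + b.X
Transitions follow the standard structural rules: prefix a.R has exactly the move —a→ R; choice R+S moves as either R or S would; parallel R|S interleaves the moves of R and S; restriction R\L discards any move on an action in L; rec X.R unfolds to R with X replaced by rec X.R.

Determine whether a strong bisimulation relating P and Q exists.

LTS(P): 2 reachable states
  m0 = rec X. (a.0 + 0\{a})\{b,c} + b.X :: -a-> m1, -b-> m0
  m1 = 0\{b,c} :: (no moves)
LTS(Q): 1 reachable states
  n0 = rec X. (0 + 0\{a})\{b,c} + b.X :: -b-> n0
Bisimilarity quotient blocks:
  B0 = {m0}
  B1 = {m1}
  B2 = {n0}
m0 ∈ B0, n0 ∈ B2 → different blocks

P ≁ Q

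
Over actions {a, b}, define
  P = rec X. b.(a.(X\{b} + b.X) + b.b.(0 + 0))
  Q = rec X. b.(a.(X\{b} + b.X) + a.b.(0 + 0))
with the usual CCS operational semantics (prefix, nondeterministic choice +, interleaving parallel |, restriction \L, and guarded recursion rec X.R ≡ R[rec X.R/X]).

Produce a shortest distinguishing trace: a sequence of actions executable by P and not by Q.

Reachable graph of P (5 states):
  u0 = rec X. b.(a.(X\{b} + b.X) + b.b.(0 + 0)) → —b→ u1
  u1 = a.((rec X. b.(a.(X\{b} + b.X) + b.b.(0 + 0)))\{b} + b.(rec X. b.(a.(X\{b} + b.X) + b.b.(0 + 0)))) + b.b.(0 + 0) → —a→ u2, —b→ u3
  u2 = (rec X. b.(a.(X\{b} + b.X) + b.b.(0 + 0)))\{b} + b.(rec X. b.(a.(X\{b} + b.X) + b.b.(0 + 0))) → —b→ u0
  u3 = b.(0 + 0) → —b→ u4
  u4 = 0 + 0 → deadlocked
Reachable graph of Q (5 states):
  v0 = rec X. b.(a.(X\{b} + b.X) + a.b.(0 + 0)) → —b→ v1
  v1 = a.((rec X. b.(a.(X\{b} + b.X) + a.b.(0 + 0)))\{b} + b.(rec X. b.(a.(X\{b} + b.X) + a.b.(0 + 0)))) + a.b.(0 + 0) → —a→ v2, —a→ v3
  v2 = (rec X. b.(a.(X\{b} + b.X) + a.b.(0 + 0)))\{b} + b.(rec X. b.(a.(X\{b} + b.X) + a.b.(0 + 0))) → —b→ v0
  v3 = b.(0 + 0) → —b→ v4
  v4 = 0 + 0 → deadlocked
Trace ⟨bb⟩ through P, begin at {u0}:
  after b @ step 1: {u1}
  after b @ step 2: {u3}
  P completes σ.
Trace ⟨bb⟩ through Q, begin at {v0}:
  after b @ step 1: {v1}
  after b @ step 2: no successor for Q

bb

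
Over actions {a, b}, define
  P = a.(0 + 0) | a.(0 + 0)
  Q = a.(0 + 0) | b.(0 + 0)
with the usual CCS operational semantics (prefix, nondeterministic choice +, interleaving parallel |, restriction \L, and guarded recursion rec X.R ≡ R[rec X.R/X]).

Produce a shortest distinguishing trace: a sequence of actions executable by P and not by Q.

aa

P's transition system — 4 states:
  u0 = a.(0 + 0) | a.(0 + 0) | -a-> u1, -a-> u2
  u1 = (0 + 0) | a.(0 + 0) | -a-> u3
  u2 = a.(0 + 0) | (0 + 0) | -a-> u3
  u3 = (0 + 0) | (0 + 0) | (no moves)
Q's transition system — 4 states:
  v0 = a.(0 + 0) | b.(0 + 0) | -a-> v1, -b-> v2
  v1 = (0 + 0) | b.(0 + 0) | -b-> v3
  v2 = a.(0 + 0) | (0 + 0) | -a-> v3
  v3 = (0 + 0) | (0 + 0) | (no moves)
Trace ⟨aa⟩ through P, begin at {u0}:
  step 1 (a): {u1, u2}
  step 2 (a): {u3}
  ✓ P
Trace ⟨aa⟩ through Q, begin at {v0}:
  step 1 (a): {v1}
  step 2 (a): no successor for Q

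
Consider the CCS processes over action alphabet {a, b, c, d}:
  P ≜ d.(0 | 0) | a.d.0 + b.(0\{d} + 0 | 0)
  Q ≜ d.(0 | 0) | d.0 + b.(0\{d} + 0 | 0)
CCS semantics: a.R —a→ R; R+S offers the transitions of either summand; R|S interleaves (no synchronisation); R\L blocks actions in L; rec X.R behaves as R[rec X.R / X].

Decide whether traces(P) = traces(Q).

trace-distinct — witness ⟨a⟩

LTS(P): 7 reachable states
  m0 = d.(0 | 0) | a.d.0 + b.(0\{d} + 0 | 0) ⊢ -a-> m1, -b-> m2, -d-> m3
  m1 = d.(0 | 0) | d.0 ⊢ -d-> m4, -d-> m5
  m2 = 0\{d} + 0 | 0 ⊢ (no moves)
  m3 = 0 | 0 | a.d.0 ⊢ -a-> m4
  m4 = 0 | 0 | d.0 ⊢ -d-> m6
  m5 = d.(0 | 0) | 0 ⊢ -d-> m6
  m6 = 0 | 0 | 0 ⊢ (no moves)
LTS(Q): 5 reachable states
  n0 = d.(0 | 0) | d.0 + b.(0\{d} + 0 | 0) ⊢ -b-> n1, -d-> n2, -d-> n3
  n1 = 0\{d} + 0 | 0 ⊢ (no moves)
  n2 = 0 | 0 | d.0 ⊢ -d-> n4
  n3 = d.(0 | 0) | 0 ⊢ -d-> n4
  n4 = 0 | 0 | 0 ⊢ (no moves)
Executing a from P (initial set {m0}):
  step 1 (a): {m1}
  P completes σ.
Executing a from Q (initial set {n0}):
  step 1 (a): no successor for Q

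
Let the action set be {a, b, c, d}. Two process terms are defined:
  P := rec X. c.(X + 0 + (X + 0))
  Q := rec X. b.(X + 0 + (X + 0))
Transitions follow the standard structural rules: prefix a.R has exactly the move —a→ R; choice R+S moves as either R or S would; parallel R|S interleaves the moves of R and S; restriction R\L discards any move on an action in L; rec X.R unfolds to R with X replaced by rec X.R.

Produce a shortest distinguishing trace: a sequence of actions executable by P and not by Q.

P's transition system — 2 states:
  m0 = rec X. c.(X + 0 + (X + 0)) has moves -c-> m1
  m1 = (rec X. c.(X + 0 + (X + 0))) + 0 + ((rec X. c.(X + 0 + (X + 0))) + 0) has moves -c-> m1
Q's transition system — 2 states:
  n0 = rec X. b.(X + 0 + (X + 0)) has moves -b-> n1
  n1 = (rec X. b.(X + 0 + (X + 0))) + 0 + ((rec X. b.(X + 0 + (X + 0))) + 0) has moves -b-> n1
Run σ = ⟨c⟩ on P: start {m0}
  after c @ step 1: {m1}
  ✓ P
Run σ = ⟨c⟩ on Q: start {n0}
  after c @ step 1: ∅  — Q cannot continue

c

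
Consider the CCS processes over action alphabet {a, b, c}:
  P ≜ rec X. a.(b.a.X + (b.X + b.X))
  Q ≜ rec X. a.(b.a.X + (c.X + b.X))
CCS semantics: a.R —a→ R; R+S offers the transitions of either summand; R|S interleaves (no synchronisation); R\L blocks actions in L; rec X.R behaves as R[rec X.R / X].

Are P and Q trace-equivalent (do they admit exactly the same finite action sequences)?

P's transition system — 3 states:
  p0 = rec X. a.(b.a.X + (b.X + b.X)) :: --a--▸ p1
  p1 = b.a.(rec X. a.(b.a.X + (b.X + b.X))) + (b.(rec X. a.(b.a.X + (b.X + b.X))) + b.(rec X. a.(b.a.X + (b.X + b.X)))) :: --b--▸ p0, --b--▸ p2
  p2 = a.(rec X. a.(b.a.X + (b.X + b.X))) :: --a--▸ p0
Q's transition system — 3 states:
  q0 = rec X. a.(b.a.X + (c.X + b.X)) :: --a--▸ q1
  q1 = b.a.(rec X. a.(b.a.X + (c.X + b.X))) + (c.(rec X. a.(b.a.X + (c.X + b.X))) + b.(rec X. a.(b.a.X + (c.X + b.X)))) :: --b--▸ q0, --b--▸ q2, --c--▸ q0
  q2 = a.(rec X. a.(b.a.X + (c.X + b.X))) :: --a--▸ q0
Executing ac from Q (initial set {q0}):
  after a @ step 1: {q1}
  after c @ step 2: {q0}
  ✓ Q
Executing ac from P (initial set {p0}):
  after a @ step 1: {p1}
  after c @ step 2: ∅  — P cannot continue

trace-distinct — witness ⟨ac⟩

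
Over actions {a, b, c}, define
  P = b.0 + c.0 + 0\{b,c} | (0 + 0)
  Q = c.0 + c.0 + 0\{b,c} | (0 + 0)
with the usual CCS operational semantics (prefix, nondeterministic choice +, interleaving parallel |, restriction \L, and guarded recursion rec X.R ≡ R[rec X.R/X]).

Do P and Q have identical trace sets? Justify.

Reachable graph of P (2 states):
  m0 = b.0 + c.0 + 0\{b,c} | (0 + 0) ⊢ ··b··> m1, ··c··> m1
  m1 = 0 ⊢ stopped
Reachable graph of Q (2 states):
  n0 = c.0 + c.0 + 0\{b,c} | (0 + 0) ⊢ ··c··> n1
  n1 = 0 ⊢ stopped
Run σ = ⟨b⟩ on P: start {m0}
  [1] b ⇒ {m1}
  — P admits the full trace.
Run σ = ⟨b⟩ on Q: start {n0}
  [1] b ⇒ no successor for Q

NO — witness ⟨b⟩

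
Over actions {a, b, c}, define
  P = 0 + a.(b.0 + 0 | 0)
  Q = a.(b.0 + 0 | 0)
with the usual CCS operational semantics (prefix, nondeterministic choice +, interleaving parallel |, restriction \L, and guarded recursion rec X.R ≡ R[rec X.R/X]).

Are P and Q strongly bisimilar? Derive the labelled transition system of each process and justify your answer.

YES

P's transition system — 3 states:
  p0 = 0 + a.(b.0 + 0 | 0) ⊢ =a=> p1
  p1 = b.0 + 0 | 0 ⊢ =b=> p2
  p2 = 0 ⊢ stopped
Q's transition system — 3 states:
  q0 = a.(b.0 + 0 | 0) ⊢ =a=> q1
  q1 = b.0 + 0 | 0 ⊢ =b=> q2
  q2 = 0 ⊢ stopped
Bisimilarity quotient blocks:
  B0 = {p0, q0}
  B1 = {p1, q1}
  B2 = {p2, q2}
p0 ∈ B0, q0 ∈ B0 → same block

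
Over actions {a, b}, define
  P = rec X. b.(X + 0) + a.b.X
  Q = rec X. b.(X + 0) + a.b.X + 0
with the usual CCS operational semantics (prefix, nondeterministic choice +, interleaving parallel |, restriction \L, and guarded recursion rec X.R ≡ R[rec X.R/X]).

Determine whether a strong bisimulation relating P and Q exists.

YES

LTS(P): 3 reachable states
  m0 = rec X. b.(X + 0) + a.b.X | =a=> m1, =b=> m2
  m1 = b.(rec X. b.(X + 0) + a.b.X) | =b=> m0
  m2 = (rec X. b.(X + 0) + a.b.X) + 0 | =a=> m1, =b=> m2
LTS(Q): 3 reachable states
  n0 = rec X. b.(X + 0) + a.b.X + 0 | =a=> n1, =b=> n2
  n1 = b.(rec X. b.(X + 0) + a.b.X + 0) | =b=> n0
  n2 = (rec X. b.(X + 0) + a.b.X + 0) + 0 | =a=> n1, =b=> n2
Partition-refinement fixed point:
  B0 = {m0, m2, n0, n2}
  B1 = {m1, n1}
m0 ∈ B0, n0 ∈ B0 → same block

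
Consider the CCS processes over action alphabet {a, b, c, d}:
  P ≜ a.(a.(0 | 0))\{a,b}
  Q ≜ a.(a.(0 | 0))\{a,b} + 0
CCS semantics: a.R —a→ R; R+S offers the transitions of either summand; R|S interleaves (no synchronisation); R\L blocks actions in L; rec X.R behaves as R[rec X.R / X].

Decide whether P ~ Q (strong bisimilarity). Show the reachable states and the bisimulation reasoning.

Reachable graph of P (2 states):
  p0 = a.(a.(0 | 0))\{a,b} ⊢ —a→ p1
  p1 = (a.(0 | 0))\{a,b} ⊢ stopped
Reachable graph of Q (2 states):
  q0 = a.(a.(0 | 0))\{a,b} + 0 ⊢ —a→ q1
  q1 = (a.(0 | 0))\{a,b} ⊢ stopped
Bisimilarity quotient blocks:
  B0 = {p0, q0}
  B1 = {p1, q1}
p0 ∈ B0, q0 ∈ B0 → same block

bisimilar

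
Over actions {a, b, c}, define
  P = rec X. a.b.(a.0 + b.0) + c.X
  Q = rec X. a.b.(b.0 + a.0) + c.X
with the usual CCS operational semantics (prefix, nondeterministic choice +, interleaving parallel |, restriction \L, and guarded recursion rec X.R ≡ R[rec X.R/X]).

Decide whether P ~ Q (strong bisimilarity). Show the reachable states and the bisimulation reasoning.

bisimilar

P's transition system — 4 states:
  m0 = rec X. a.b.(a.0 + b.0) + c.X has moves —a→ m1, —c→ m0
  m1 = b.(a.0 + b.0) has moves —b→ m2
  m2 = a.0 + b.0 has moves —a→ m3, —b→ m3
  m3 = 0 has moves stopped
Q's transition system — 4 states:
  n0 = rec X. a.b.(b.0 + a.0) + c.X has moves —a→ n1, —c→ n0
  n1 = b.(b.0 + a.0) has moves —b→ n2
  n2 = b.0 + a.0 has moves —a→ n3, —b→ n3
  n3 = 0 has moves stopped
Coarsest stable partition (strong bisimilarity classes):
  B0 = {m0, n0}
  B1 = {m1, n1}
  B2 = {m2, n2}
  B3 = {m3, n3}
m0 ∈ B0, n0 ∈ B0 → same block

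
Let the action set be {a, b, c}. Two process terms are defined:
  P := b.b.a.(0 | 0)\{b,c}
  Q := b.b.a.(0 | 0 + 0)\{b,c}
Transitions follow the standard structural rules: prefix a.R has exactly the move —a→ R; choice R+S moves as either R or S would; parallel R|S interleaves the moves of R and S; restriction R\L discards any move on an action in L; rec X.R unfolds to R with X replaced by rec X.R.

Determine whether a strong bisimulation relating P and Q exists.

Reachable graph of P (4 states):
  s0 = b.b.a.(0 | 0)\{b,c} has moves ··b··> s1
  s1 = b.a.(0 | 0)\{b,c} has moves ··b··> s2
  s2 = a.(0 | 0)\{b,c} has moves ··a··> s3
  s3 = (0 | 0)\{b,c} has moves ·
Reachable graph of Q (4 states):
  t0 = b.b.a.(0 | 0 + 0)\{b,c} has moves ··b··> t1
  t1 = b.a.(0 | 0 + 0)\{b,c} has moves ··b··> t2
  t2 = a.(0 | 0 + 0)\{b,c} has moves ··a··> t3
  t3 = (0 | 0 + 0)\{b,c} has moves ·
Bisimilarity quotient blocks:
  B0 = {s0, t0}
  B1 = {s1, t1}
  B2 = {s2, t2}
  B3 = {s3, t3}
s0 ∈ B0, t0 ∈ B0 → same block

YES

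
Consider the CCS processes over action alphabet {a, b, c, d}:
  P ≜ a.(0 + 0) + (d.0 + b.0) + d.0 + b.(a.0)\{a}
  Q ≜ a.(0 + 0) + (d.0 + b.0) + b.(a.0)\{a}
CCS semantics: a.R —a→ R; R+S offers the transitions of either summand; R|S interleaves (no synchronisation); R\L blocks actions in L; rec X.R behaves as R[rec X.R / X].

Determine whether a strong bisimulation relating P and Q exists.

YES

P's transition system — 4 states:
  s0 = a.(0 + 0) + (d.0 + b.0) + d.0 + b.(a.0)\{a} ⊢ ··a··> s1, ··b··> s2, ··b··> s3, ··d··> s3
  s1 = 0 + 0 ⊢ ∅
  s2 = (a.0)\{a} ⊢ ∅
  s3 = 0 ⊢ ∅
Q's transition system — 4 states:
  t0 = a.(0 + 0) + (d.0 + b.0) + b.(a.0)\{a} ⊢ ··a··> t1, ··b··> t2, ··b··> t3, ··d··> t3
  t1 = 0 + 0 ⊢ ∅
  t2 = (a.0)\{a} ⊢ ∅
  t3 = 0 ⊢ ∅
Coarsest stable partition (strong bisimilarity classes):
  B0 = {s0, t0}
  B1 = {s1, s2, s3, t1, t2, t3}
s0 ∈ B0, t0 ∈ B0 → same block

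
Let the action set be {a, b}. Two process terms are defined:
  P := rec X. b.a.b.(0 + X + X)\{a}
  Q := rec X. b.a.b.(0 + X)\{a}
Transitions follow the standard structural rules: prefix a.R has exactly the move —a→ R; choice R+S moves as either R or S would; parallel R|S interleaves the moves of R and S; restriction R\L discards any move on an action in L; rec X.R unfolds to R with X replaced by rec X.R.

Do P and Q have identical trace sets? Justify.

Reachable graph of P (5 states):
  s0 = rec X. b.a.b.(0 + X + X)\{a} :: =b=> s1
  s1 = a.b.(0 + (rec X. b.a.b.(0 + X + X)\{a}) + (rec X. b.a.b.(0 + X + X)\{a}))\{a} :: =a=> s2
  s2 = b.(0 + (rec X. b.a.b.(0 + X + X)\{a}) + (rec X. b.a.b.(0 + X + X)\{a}))\{a} :: =b=> s3
  s3 = (0 + (rec X. b.a.b.(0 + X + X)\{a}) + (rec X. b.a.b.(0 + X + X)\{a}))\{a} :: =b=> s4
  s4 = (a.b.(0 + (rec X. b.a.b.(0 + X + X)\{a}) + (rec X. b.a.b.(0 + X + X)\{a}))\{a})\{a} :: (no moves)
Reachable graph of Q (5 states):
  t0 = rec X. b.a.b.(0 + X)\{a} :: =b=> t1
  t1 = a.b.(0 + (rec X. b.a.b.(0 + X)\{a}))\{a} :: =a=> t2
  t2 = b.(0 + (rec X. b.a.b.(0 + X)\{a}))\{a} :: =b=> t3
  t3 = (0 + (rec X. b.a.b.(0 + X)\{a}))\{a} :: =b=> t4
  t4 = (a.b.(0 + (rec X. b.a.b.(0 + X)\{a}))\{a})\{a} :: (no moves)
Partition-refinement fixed point:
  B0 = {s0, t0}
  B1 = {s1, t1}
  B2 = {s2, t2}
  B3 = {s3, t3}
  B4 = {s4, t4}
s0 ∈ B0, t0 ∈ B0 → same block
Bisimilar ⇒ trace-equivalent.

trace-equivalent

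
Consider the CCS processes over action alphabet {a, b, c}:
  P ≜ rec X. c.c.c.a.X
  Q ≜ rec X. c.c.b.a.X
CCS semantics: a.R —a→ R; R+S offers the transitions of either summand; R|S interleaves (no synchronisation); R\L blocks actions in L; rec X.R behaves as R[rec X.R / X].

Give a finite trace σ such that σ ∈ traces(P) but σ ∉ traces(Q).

P's transition system — 4 states:
  m0 = rec X. c.c.c.a.X ⊢ ··c··> m1
  m1 = c.c.a.(rec X. c.c.c.a.X) ⊢ ··c··> m2
  m2 = c.a.(rec X. c.c.c.a.X) ⊢ ··c··> m3
  m3 = a.(rec X. c.c.c.a.X) ⊢ ··a··> m0
Q's transition system — 4 states:
  n0 = rec X. c.c.b.a.X ⊢ ··c··> n1
  n1 = c.b.a.(rec X. c.c.b.a.X) ⊢ ··c··> n2
  n2 = b.a.(rec X. c.c.b.a.X) ⊢ ··b··> n3
  n3 = a.(rec X. c.c.b.a.X) ⊢ ··a··> n0
Executing ccc from P (initial set {m0}):
  [1] c ⇒ {m1}
  [2] c ⇒ {m2}
  [3] c ⇒ {m3}
  P completes σ.
Executing ccc from Q (initial set {n0}):
  [1] c ⇒ {n1}
  [2] c ⇒ {n2}
  [3] c ⇒ ∅  — Q cannot continue

ccc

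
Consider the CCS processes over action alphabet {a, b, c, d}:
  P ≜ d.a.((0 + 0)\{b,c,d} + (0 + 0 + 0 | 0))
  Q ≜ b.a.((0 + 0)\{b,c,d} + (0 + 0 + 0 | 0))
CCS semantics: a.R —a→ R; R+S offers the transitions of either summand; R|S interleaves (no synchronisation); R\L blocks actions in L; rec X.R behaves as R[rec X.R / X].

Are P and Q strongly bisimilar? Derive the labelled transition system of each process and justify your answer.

not bisimilar

P's transition system — 3 states:
  s0 = d.a.((0 + 0)\{b,c,d} + (0 + 0 + 0 | 0)) has moves ··d··> s1
  s1 = a.((0 + 0)\{b,c,d} + (0 + 0 + 0 | 0)) has moves ··a··> s2
  s2 = (0 + 0)\{b,c,d} + (0 + 0 + 0 | 0) has moves ·
Q's transition system — 3 states:
  t0 = b.a.((0 + 0)\{b,c,d} + (0 + 0 + 0 | 0)) has moves ··b··> t1
  t1 = a.((0 + 0)\{b,c,d} + (0 + 0 + 0 | 0)) has moves ··a··> t2
  t2 = (0 + 0)\{b,c,d} + (0 + 0 + 0 | 0) has moves ·
Bisimilarity quotient blocks:
  B0 = {s0}
  B1 = {s1, t1}
  B2 = {s2, t2}
  B3 = {t0}
s0 ∈ B0, t0 ∈ B3 → different blocks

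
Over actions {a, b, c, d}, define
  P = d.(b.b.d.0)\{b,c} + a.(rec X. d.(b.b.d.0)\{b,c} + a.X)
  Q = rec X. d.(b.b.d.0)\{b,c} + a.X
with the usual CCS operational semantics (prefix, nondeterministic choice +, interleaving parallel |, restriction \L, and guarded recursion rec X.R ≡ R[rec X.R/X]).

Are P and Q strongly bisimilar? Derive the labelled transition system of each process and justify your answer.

P ~ Q

P's transition system — 3 states:
  s0 = d.(b.b.d.0)\{b,c} + a.(rec X. d.(b.b.d.0)\{b,c} + a.X) :: --a--▸ s1, --d--▸ s2
  s1 = rec X. d.(b.b.d.0)\{b,c} + a.X :: --a--▸ s1, --d--▸ s2
  s2 = (b.b.d.0)\{b,c} :: deadlocked
Q's transition system — 2 states:
  t0 = rec X. d.(b.b.d.0)\{b,c} + a.X :: --a--▸ t0, --d--▸ t1
  t1 = (b.b.d.0)\{b,c} :: deadlocked
Coarsest stable partition (strong bisimilarity classes):
  B0 = {s0, s1, t0}
  B1 = {s2, t1}
s0 ∈ B0, t0 ∈ B0 → same block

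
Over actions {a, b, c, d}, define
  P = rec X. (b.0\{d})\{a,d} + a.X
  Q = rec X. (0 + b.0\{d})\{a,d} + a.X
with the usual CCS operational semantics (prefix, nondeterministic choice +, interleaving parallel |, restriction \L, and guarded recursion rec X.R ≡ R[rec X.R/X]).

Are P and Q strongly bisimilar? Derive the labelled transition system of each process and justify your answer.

P ~ Q

P's transition system — 2 states:
  m0 = rec X. (b.0\{d})\{a,d} + a.X | --a--▸ m0, --b--▸ m1
  m1 = 0\{d}\{a,d} | ·
Q's transition system — 2 states:
  n0 = rec X. (0 + b.0\{d})\{a,d} + a.X | --a--▸ n0, --b--▸ n1
  n1 = 0\{d}\{a,d} | ·
Bisimilarity quotient blocks:
  B0 = {m0, n0}
  B1 = {m1, n1}
m0 ∈ B0, n0 ∈ B0 → same block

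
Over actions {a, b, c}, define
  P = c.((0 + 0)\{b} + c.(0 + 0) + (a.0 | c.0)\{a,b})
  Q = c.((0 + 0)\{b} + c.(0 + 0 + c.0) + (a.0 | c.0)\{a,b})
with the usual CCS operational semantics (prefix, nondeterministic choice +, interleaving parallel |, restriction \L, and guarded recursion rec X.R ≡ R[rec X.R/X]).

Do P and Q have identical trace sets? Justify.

trace-distinct — witness ⟨ccc⟩

Reachable graph of P (4 states):
  s0 = c.((0 + 0)\{b} + c.(0 + 0) + (a.0 | c.0)\{a,b}) :: --c--▸ s1
  s1 = (0 + 0)\{b} + c.(0 + 0) + (a.0 | c.0)\{a,b} :: --c--▸ s2, --c--▸ s3
  s2 = (a.0 | 0)\{a,b} :: deadlocked
  s3 = 0 + 0 :: deadlocked
Reachable graph of Q (5 states):
  t0 = c.((0 + 0)\{b} + c.(0 + 0 + c.0) + (a.0 | c.0)\{a,b}) :: --c--▸ t1
  t1 = (0 + 0)\{b} + c.(0 + 0 + c.0) + (a.0 | c.0)\{a,b} :: --c--▸ t2, --c--▸ t3
  t2 = (a.0 | 0)\{a,b} :: deadlocked
  t3 = 0 + 0 + c.0 :: --c--▸ t4
  t4 = 0 :: deadlocked
Trace ⟨ccc⟩ through Q, begin at {t0}:
  step 1 (c): {t1}
  step 2 (c): {t2, t3}
  step 3 (c): {t4}
  Q completes σ.
Trace ⟨ccc⟩ through P, begin at {s0}:
  step 1 (c): {s1}
  step 2 (c): {s2, s3}
  step 3 (c): no successor for P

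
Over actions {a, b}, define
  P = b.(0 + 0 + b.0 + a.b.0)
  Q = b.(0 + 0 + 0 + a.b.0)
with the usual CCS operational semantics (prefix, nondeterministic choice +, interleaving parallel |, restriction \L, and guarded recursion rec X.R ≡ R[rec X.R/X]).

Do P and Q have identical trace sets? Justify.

Reachable graph of P (4 states):
  s0 = b.(0 + 0 + b.0 + a.b.0) has moves --b--▸ s1
  s1 = 0 + 0 + b.0 + a.b.0 has moves --a--▸ s2, --b--▸ s3
  s2 = b.0 has moves --b--▸ s3
  s3 = 0 has moves deadlocked
Reachable graph of Q (4 states):
  t0 = b.(0 + 0 + 0 + a.b.0) has moves --b--▸ t1
  t1 = 0 + 0 + 0 + a.b.0 has moves --a--▸ t2
  t2 = b.0 has moves --b--▸ t3
  t3 = 0 has moves deadlocked
Executing bb from P (initial set {s0}):
  step 1 (b): {s1}
  step 2 (b): {s3}
  — P admits the full trace.
Executing bb from Q (initial set {t0}):
  step 1 (b): {t1}
  step 2 (b): no successor for Q

traces(P) ≠ traces(Q) — witness ⟨bb⟩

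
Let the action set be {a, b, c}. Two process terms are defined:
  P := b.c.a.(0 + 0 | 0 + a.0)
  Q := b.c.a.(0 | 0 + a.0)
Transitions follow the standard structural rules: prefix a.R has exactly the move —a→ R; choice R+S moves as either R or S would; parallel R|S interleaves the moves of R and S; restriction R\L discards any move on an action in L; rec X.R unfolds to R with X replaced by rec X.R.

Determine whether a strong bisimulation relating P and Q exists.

Reachable graph of P (5 states):
  s0 = b.c.a.(0 + 0 | 0 + a.0) → ··b··> s1
  s1 = c.a.(0 + 0 | 0 + a.0) → ··c··> s2
  s2 = a.(0 + 0 | 0 + a.0) → ··a··> s3
  s3 = 0 + 0 | 0 + a.0 → ··a··> s4
  s4 = 0 → deadlocked
Reachable graph of Q (5 states):
  t0 = b.c.a.(0 | 0 + a.0) → ··b··> t1
  t1 = c.a.(0 | 0 + a.0) → ··c··> t2
  t2 = a.(0 | 0 + a.0) → ··a··> t3
  t3 = 0 | 0 + a.0 → ··a··> t4
  t4 = 0 → deadlocked
Bisimilarity quotient blocks:
  B0 = {s0, t0}
  B1 = {s1, t1}
  B2 = {s2, t2}
  B3 = {s3, t3}
  B4 = {s4, t4}
s0 ∈ B0, t0 ∈ B0 → same block

P ~ Q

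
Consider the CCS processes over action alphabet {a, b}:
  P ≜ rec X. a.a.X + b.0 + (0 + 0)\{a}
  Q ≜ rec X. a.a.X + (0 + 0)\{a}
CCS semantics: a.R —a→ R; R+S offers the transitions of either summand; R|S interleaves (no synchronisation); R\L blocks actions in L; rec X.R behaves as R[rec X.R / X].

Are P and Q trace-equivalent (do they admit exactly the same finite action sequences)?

traces(P) ≠ traces(Q) — witness ⟨b⟩

P's transition system — 3 states:
  p0 = rec X. a.a.X + b.0 + (0 + 0)\{a} has moves --a--▸ p1, --b--▸ p2
  p1 = a.(rec X. a.a.X + b.0 + (0 + 0)\{a}) has moves --a--▸ p0
  p2 = 0 has moves (no moves)
Q's transition system — 2 states:
  q0 = rec X. a.a.X + (0 + 0)\{a} has moves --a--▸ q1
  q1 = a.(rec X. a.a.X + (0 + 0)\{a}) has moves --a--▸ q0
Run σ = ⟨b⟩ on P: start {p0}
  after b @ step 1: {p2}
  — P admits the full trace.
Run σ = ⟨b⟩ on Q: start {q0}
  after b @ step 1: ∅  — Q cannot continue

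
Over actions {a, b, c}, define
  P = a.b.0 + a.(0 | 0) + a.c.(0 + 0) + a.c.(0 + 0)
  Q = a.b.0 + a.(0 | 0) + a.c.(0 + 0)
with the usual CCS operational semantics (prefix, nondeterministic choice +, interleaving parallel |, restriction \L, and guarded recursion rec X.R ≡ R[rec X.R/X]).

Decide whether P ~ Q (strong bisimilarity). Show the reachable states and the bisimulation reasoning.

bisimilar

Reachable graph of P (6 states):
  u0 = a.b.0 + a.(0 | 0) + a.c.(0 + 0) + a.c.(0 + 0) ⊢ =a=> u1, =a=> u2, =a=> u3
  u1 = 0 | 0 ⊢ ∅
  u2 = b.0 ⊢ =b=> u4
  u3 = c.(0 + 0) ⊢ =c=> u5
  u4 = 0 ⊢ ∅
  u5 = 0 + 0 ⊢ ∅
Reachable graph of Q (6 states):
  v0 = a.b.0 + a.(0 | 0) + a.c.(0 + 0) ⊢ =a=> v1, =a=> v2, =a=> v3
  v1 = 0 | 0 ⊢ ∅
  v2 = b.0 ⊢ =b=> v4
  v3 = c.(0 + 0) ⊢ =c=> v5
  v4 = 0 ⊢ ∅
  v5 = 0 + 0 ⊢ ∅
Coarsest stable partition (strong bisimilarity classes):
  B0 = {u0, v0}
  B1 = {u1, u4, u5, v1, v4, v5}
  B2 = {u2, v2}
  B3 = {u3, v3}
u0 ∈ B0, v0 ∈ B0 → same block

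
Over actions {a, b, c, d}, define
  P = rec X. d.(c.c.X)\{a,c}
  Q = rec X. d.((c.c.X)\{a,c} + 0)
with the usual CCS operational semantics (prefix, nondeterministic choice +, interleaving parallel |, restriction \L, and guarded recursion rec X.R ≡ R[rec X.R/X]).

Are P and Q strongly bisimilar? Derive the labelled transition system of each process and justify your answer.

Reachable graph of P (2 states):
  u0 = rec X. d.(c.c.X)\{a,c} ⊢ =d=> u1
  u1 = (c.c.(rec X. d.(c.c.X)\{a,c}))\{a,c} ⊢ deadlocked
Reachable graph of Q (2 states):
  v0 = rec X. d.((c.c.X)\{a,c} + 0) ⊢ =d=> v1
  v1 = (c.c.(rec X. d.((c.c.X)\{a,c} + 0)))\{a,c} + 0 ⊢ deadlocked
Bisimilarity quotient blocks:
  B0 = {u0, v0}
  B1 = {u1, v1}
u0 ∈ B0, v0 ∈ B0 → same block

bisimilar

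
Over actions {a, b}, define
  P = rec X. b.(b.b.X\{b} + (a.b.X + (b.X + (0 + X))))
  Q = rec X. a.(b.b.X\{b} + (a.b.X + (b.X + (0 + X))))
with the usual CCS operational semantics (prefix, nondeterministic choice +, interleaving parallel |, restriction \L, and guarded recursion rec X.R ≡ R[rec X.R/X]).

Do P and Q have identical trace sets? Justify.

NO — witness ⟨b⟩

Reachable graph of P (5 states):
  u0 = rec X. b.(b.b.X\{b} + (a.b.X + (b.X + (0 + X)))) → --b--▸ u1
  u1 = b.b.(rec X. b.(b.b.X\{b} + (a.b.X + (b.X + (0 + X)))))\{b} + (a.b.(rec X. b.(b.b.X\{b} + (a.b.X + (b.X + (0 + X))))) + (b.(rec X. b.(b.b.X\{b} + (a.b.X + (b.X + (0 + X))))) + (0 + (rec X. b.(b.b.X\{b} + (a.b.X + (b.X + (0 + X)))))))) → --a--▸ u2, --b--▸ u0, --b--▸ u1, --b--▸ u3
  u2 = b.(rec X. b.(b.b.X\{b} + (a.b.X + (b.X + (0 + X))))) → --b--▸ u0
  u3 = b.(rec X. b.(b.b.X\{b} + (a.b.X + (b.X + (0 + X)))))\{b} → --b--▸ u4
  u4 = (rec X. b.(b.b.X\{b} + (a.b.X + (b.X + (0 + X)))))\{b} → deadlocked
Reachable graph of Q (7 states):
  v0 = rec X. a.(b.b.X\{b} + (a.b.X + (b.X + (0 + X)))) → --a--▸ v1
  v1 = b.b.(rec X. a.(b.b.X\{b} + (a.b.X + (b.X + (0 + X)))))\{b} + (a.b.(rec X. a.(b.b.X\{b} + (a.b.X + (b.X + (0 + X))))) + (b.(rec X. a.(b.b.X\{b} + (a.b.X + (b.X + (0 + X))))) + (0 + (rec X. a.(b.b.X\{b} + (a.b.X + (b.X + (0 + X)))))))) → --a--▸ v1, --a--▸ v2, --b--▸ v0, --b--▸ v3
  v2 = b.(rec X. a.(b.b.X\{b} + (a.b.X + (b.X + (0 + X))))) → --b--▸ v0
  v3 = b.(rec X. a.(b.b.X\{b} + (a.b.X + (b.X + (0 + X)))))\{b} → --b--▸ v4
  v4 = (rec X. a.(b.b.X\{b} + (a.b.X + (b.X + (0 + X)))))\{b} → --a--▸ v5
  v5 = (b.b.(rec X. a.(b.b.X\{b} + (a.b.X + (b.X + (0 + X)))))\{b} + (a.b.(rec X. a.(b.b.X\{b} + (a.b.X + (b.X + (0 + X))))) + (b.(rec X. a.(b.b.X\{b} + (a.b.X + (b.X + (0 + X))))) + (0 + (rec X. a.(b.b.X\{b} + (a.b.X + (b.X + (0 + X)))))))))\{b} → --a--▸ v5, --a--▸ v6
  v6 = (b.(rec X. a.(b.b.X\{b} + (a.b.X + (b.X + (0 + X))))))\{b} → deadlocked
Trace ⟨b⟩ through P, begin at {u0}:
  [1] b ⇒ {u1}
  ✓ P
Trace ⟨b⟩ through Q, begin at {v0}:
  [1] b ⇒ ∅ (Q stuck)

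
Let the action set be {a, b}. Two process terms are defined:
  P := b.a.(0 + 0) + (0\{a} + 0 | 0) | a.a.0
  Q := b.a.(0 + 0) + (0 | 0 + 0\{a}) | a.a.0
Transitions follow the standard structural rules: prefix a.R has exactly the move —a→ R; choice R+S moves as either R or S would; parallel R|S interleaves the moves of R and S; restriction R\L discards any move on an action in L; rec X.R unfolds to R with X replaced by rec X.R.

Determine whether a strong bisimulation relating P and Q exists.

bisimilar

P's transition system — 5 states:
  s0 = b.a.(0 + 0) + (0\{a} + 0 | 0) | a.a.0 has moves -a-> s1, -b-> s2
  s1 = (0\{a} + 0 | 0) | a.0 has moves -a-> s3
  s2 = a.(0 + 0) has moves -a-> s4
  s3 = (0\{a} + 0 | 0) | 0 has moves ·
  s4 = 0 + 0 has moves ·
Q's transition system — 5 states:
  t0 = b.a.(0 + 0) + (0 | 0 + 0\{a}) | a.a.0 has moves -a-> t1, -b-> t2
  t1 = (0 | 0 + 0\{a}) | a.0 has moves -a-> t3
  t2 = a.(0 + 0) has moves -a-> t4
  t3 = (0 | 0 + 0\{a}) | 0 has moves ·
  t4 = 0 + 0 has moves ·
Coarsest stable partition (strong bisimilarity classes):
  B0 = {s0, t0}
  B1 = {s1, s2, t1, t2}
  B2 = {s3, s4, t3, t4}
s0 ∈ B0, t0 ∈ B0 → same block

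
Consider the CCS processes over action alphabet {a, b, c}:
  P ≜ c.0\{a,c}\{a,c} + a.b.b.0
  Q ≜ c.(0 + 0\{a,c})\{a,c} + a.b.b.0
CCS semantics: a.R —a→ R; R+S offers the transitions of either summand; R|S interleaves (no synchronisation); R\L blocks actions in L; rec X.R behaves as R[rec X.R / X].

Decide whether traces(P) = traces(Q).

trace-equivalent

LTS(P): 5 reachable states
  p0 = c.0\{a,c}\{a,c} + a.b.b.0 | ··a··> p1, ··c··> p2
  p1 = b.b.0 | ··b··> p3
  p2 = 0\{a,c}\{a,c} | (no moves)
  p3 = b.0 | ··b··> p4
  p4 = 0 | (no moves)
LTS(Q): 5 reachable states
  q0 = c.(0 + 0\{a,c})\{a,c} + a.b.b.0 | ··a··> q1, ··c··> q2
  q1 = b.b.0 | ··b··> q3
  q2 = (0 + 0\{a,c})\{a,c} | (no moves)
  q3 = b.0 | ··b··> q4
  q4 = 0 | (no moves)
Bisimilarity quotient blocks:
  B0 = {p0, q0}
  B1 = {p2, p4, q2, q4}
  B2 = {p1, q1}
  B3 = {p3, q3}
p0 ∈ B0, q0 ∈ B0 → same block
Bisimilar ⇒ trace-equivalent.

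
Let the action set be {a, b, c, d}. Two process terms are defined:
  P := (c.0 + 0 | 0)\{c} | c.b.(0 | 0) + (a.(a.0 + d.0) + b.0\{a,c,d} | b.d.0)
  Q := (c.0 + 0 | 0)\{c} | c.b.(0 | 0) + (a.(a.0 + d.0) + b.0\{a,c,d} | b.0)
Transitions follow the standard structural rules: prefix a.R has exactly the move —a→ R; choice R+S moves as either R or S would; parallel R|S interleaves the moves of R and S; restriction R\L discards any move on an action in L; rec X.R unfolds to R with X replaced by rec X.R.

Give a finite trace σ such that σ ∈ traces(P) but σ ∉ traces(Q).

bd

P's transition system — 10 states:
  m0 = (c.0 + 0 | 0)\{c} | c.b.(0 | 0) + (a.(a.0 + d.0) + b.0\{a,c,d} | b.d.0) → —a→ m1, —b→ m2, —b→ m3, —c→ m4
  m1 = a.0 + d.0 → —a→ m5, —d→ m5
  m2 = 0\{a,c,d} | b.d.0 → —b→ m6
  m3 = b.0\{a,c,d} | d.0 → —b→ m6, —d→ m7
  m4 = (c.0 + 0 | 0)\{c} | b.(0 | 0) → —b→ m8
  m5 = 0 → (no moves)
  m6 = 0\{a,c,d} | d.0 → —d→ m9
  m7 = b.0\{a,c,d} | 0 → —b→ m9
  m8 = (c.0 + 0 | 0)\{c} | (0 | 0) → (no moves)
  m9 = 0\{a,c,d} | 0 → (no moves)
Q's transition system — 8 states:
  n0 = (c.0 + 0 | 0)\{c} | c.b.(0 | 0) + (a.(a.0 + d.0) + b.0\{a,c,d} | b.0) → —a→ n1, —b→ n2, —b→ n3, —c→ n4
  n1 = a.0 + d.0 → —a→ n5, —d→ n5
  n2 = 0\{a,c,d} | b.0 → —b→ n6
  n3 = b.0\{a,c,d} | 0 → —b→ n6
  n4 = (c.0 + 0 | 0)\{c} | b.(0 | 0) → —b→ n7
  n5 = 0 → (no moves)
  n6 = 0\{a,c,d} | 0 → (no moves)
  n7 = (c.0 + 0 | 0)\{c} | (0 | 0) → (no moves)
Run σ = ⟨bd⟩ on P: start {m0}
  step 1 (b): {m2, m3}
  step 2 (d): {m7}
  P completes σ.
Run σ = ⟨bd⟩ on Q: start {n0}
  step 1 (b): {n2, n3}
  step 2 (d): ∅  — Q cannot continue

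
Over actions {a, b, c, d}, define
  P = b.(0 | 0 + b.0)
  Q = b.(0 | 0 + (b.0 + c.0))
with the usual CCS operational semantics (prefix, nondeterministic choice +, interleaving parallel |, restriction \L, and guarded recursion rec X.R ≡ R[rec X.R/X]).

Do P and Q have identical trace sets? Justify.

NO — witness ⟨bc⟩

P's transition system — 3 states:
  m0 = b.(0 | 0 + b.0) ⊢ ··b··> m1
  m1 = 0 | 0 + b.0 ⊢ ··b··> m2
  m2 = 0 ⊢ (no moves)
Q's transition system — 3 states:
  n0 = b.(0 | 0 + (b.0 + c.0)) ⊢ ··b··> n1
  n1 = 0 | 0 + (b.0 + c.0) ⊢ ··b··> n2, ··c··> n2
  n2 = 0 ⊢ (no moves)
Trace ⟨bc⟩ through Q, begin at {n0}:
  step 1 (b): {n1}
  step 2 (c): {n2}
  Q completes σ.
Trace ⟨bc⟩ through P, begin at {m0}:
  step 1 (b): {m1}
  step 2 (c): no successor for P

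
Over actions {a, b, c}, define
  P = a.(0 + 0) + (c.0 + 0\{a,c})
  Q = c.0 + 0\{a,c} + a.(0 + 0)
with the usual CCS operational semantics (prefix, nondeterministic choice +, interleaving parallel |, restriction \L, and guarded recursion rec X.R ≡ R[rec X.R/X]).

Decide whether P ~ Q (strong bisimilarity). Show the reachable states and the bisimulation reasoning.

LTS(P): 3 reachable states
  m0 = a.(0 + 0) + (c.0 + 0\{a,c}) ⊢ --a--▸ m1, --c--▸ m2
  m1 = 0 + 0 ⊢ ·
  m2 = 0 ⊢ ·
LTS(Q): 3 reachable states
  n0 = c.0 + 0\{a,c} + a.(0 + 0) ⊢ --a--▸ n1, --c--▸ n2
  n1 = 0 + 0 ⊢ ·
  n2 = 0 ⊢ ·
Coarsest stable partition (strong bisimilarity classes):
  B0 = {m0, n0}
  B1 = {m1, m2, n1, n2}
m0 ∈ B0, n0 ∈ B0 → same block

P ~ Q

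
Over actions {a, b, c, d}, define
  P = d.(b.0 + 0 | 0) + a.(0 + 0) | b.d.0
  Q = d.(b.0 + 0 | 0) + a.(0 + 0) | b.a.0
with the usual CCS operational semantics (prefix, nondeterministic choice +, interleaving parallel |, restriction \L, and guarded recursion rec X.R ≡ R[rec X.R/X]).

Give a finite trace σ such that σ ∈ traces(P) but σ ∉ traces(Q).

LTS(P): 8 reachable states
  p0 = d.(b.0 + 0 | 0) + a.(0 + 0) | b.d.0 has moves —a→ p1, —b→ p2, —d→ p3
  p1 = (0 + 0) | b.d.0 has moves —b→ p4
  p2 = a.(0 + 0) | d.0 has moves —a→ p4, —d→ p5
  p3 = b.0 + 0 | 0 has moves —b→ p6
  p4 = (0 + 0) | d.0 has moves —d→ p7
  p5 = a.(0 + 0) | 0 has moves —a→ p7
  p6 = 0 has moves deadlocked
  p7 = (0 + 0) | 0 has moves deadlocked
LTS(Q): 8 reachable states
  q0 = d.(b.0 + 0 | 0) + a.(0 + 0) | b.a.0 has moves —a→ q1, —b→ q2, —d→ q3
  q1 = (0 + 0) | b.a.0 has moves —b→ q4
  q2 = a.(0 + 0) | a.0 has moves —a→ q4, —a→ q5
  q3 = b.0 + 0 | 0 has moves —b→ q6
  q4 = (0 + 0) | a.0 has moves —a→ q7
  q5 = a.(0 + 0) | 0 has moves —a→ q7
  q6 = 0 has moves deadlocked
  q7 = (0 + 0) | 0 has moves deadlocked
Trace ⟨bd⟩ through P, begin at {p0}:
  after b @ step 1: {p2}
  after d @ step 2: {p5}
  P completes σ.
Trace ⟨bd⟩ through Q, begin at {q0}:
  after b @ step 1: {q2}
  after d @ step 2: ∅ (Q stuck)

bd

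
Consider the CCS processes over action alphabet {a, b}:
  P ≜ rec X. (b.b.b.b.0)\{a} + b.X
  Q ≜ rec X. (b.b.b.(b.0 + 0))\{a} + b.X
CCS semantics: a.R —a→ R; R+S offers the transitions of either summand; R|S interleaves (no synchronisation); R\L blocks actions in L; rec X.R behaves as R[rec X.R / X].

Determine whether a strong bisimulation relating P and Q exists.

P's transition system — 5 states:
  s0 = rec X. (b.b.b.b.0)\{a} + b.X | -b-> s0, -b-> s1
  s1 = (b.b.b.0)\{a} | -b-> s2
  s2 = (b.b.0)\{a} | -b-> s3
  s3 = (b.0)\{a} | -b-> s4
  s4 = 0\{a} | stopped
Q's transition system — 5 states:
  t0 = rec X. (b.b.b.(b.0 + 0))\{a} + b.X | -b-> t0, -b-> t1
  t1 = (b.b.(b.0 + 0))\{a} | -b-> t2
  t2 = (b.(b.0 + 0))\{a} | -b-> t3
  t3 = (b.0 + 0)\{a} | -b-> t4
  t4 = 0\{a} | stopped
Bisimilarity quotient blocks:
  B0 = {s0, t0}
  B1 = {s1, t1}
  B2 = {s2, t2}
  B3 = {s3, t3}
  B4 = {s4, t4}
s0 ∈ B0, t0 ∈ B0 → same block

bisimilar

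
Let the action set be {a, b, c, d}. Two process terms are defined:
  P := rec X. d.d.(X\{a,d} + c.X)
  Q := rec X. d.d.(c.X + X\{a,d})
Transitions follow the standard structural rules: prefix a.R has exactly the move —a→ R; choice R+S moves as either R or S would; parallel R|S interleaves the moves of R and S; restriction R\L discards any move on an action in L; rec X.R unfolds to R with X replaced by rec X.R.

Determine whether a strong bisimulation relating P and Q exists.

P's transition system — 3 states:
  s0 = rec X. d.d.(X\{a,d} + c.X) has moves ··d··> s1
  s1 = d.((rec X. d.d.(X\{a,d} + c.X))\{a,d} + c.(rec X. d.d.(X\{a,d} + c.X))) has moves ··d··> s2
  s2 = (rec X. d.d.(X\{a,d} + c.X))\{a,d} + c.(rec X. d.d.(X\{a,d} + c.X)) has moves ··c··> s0
Q's transition system — 3 states:
  t0 = rec X. d.d.(c.X + X\{a,d}) has moves ··d··> t1
  t1 = d.(c.(rec X. d.d.(c.X + X\{a,d})) + (rec X. d.d.(c.X + X\{a,d}))\{a,d}) has moves ··d··> t2
  t2 = c.(rec X. d.d.(c.X + X\{a,d})) + (rec X. d.d.(c.X + X\{a,d}))\{a,d} has moves ··c··> t0
Coarsest stable partition (strong bisimilarity classes):
  B0 = {s0, t0}
  B1 = {s1, t1}
  B2 = {s2, t2}
s0 ∈ B0, t0 ∈ B0 → same block

YES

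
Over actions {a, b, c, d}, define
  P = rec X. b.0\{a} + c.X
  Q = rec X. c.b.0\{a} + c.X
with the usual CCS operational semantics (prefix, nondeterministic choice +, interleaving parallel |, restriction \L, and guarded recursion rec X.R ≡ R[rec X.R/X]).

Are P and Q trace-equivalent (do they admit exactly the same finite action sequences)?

P's transition system — 2 states:
  s0 = rec X. b.0\{a} + c.X :: --b--▸ s1, --c--▸ s0
  s1 = 0\{a} :: ·
Q's transition system — 3 states:
  t0 = rec X. c.b.0\{a} + c.X :: --c--▸ t0, --c--▸ t1
  t1 = b.0\{a} :: --b--▸ t2
  t2 = 0\{a} :: ·
Trace ⟨b⟩ through P, begin at {s0}:
  [1] b ⇒ {s1}
  — P admits the full trace.
Trace ⟨b⟩ through Q, begin at {t0}:
  [1] b ⇒ ∅ (Q stuck)

trace-distinct — witness ⟨b⟩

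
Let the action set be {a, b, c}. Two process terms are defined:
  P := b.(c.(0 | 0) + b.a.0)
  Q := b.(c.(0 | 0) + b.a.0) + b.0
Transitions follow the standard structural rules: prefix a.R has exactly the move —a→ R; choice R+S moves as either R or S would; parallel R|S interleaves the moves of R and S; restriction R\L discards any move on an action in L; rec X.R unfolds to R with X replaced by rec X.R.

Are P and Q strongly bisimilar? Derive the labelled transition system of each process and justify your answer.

P's transition system — 5 states:
  s0 = b.(c.(0 | 0) + b.a.0) has moves ··b··> s1
  s1 = c.(0 | 0) + b.a.0 has moves ··b··> s2, ··c··> s3
  s2 = a.0 has moves ··a··> s4
  s3 = 0 | 0 has moves deadlocked
  s4 = 0 has moves deadlocked
Q's transition system — 5 states:
  t0 = b.(c.(0 | 0) + b.a.0) + b.0 has moves ··b··> t1, ··b··> t2
  t1 = 0 has moves deadlocked
  t2 = c.(0 | 0) + b.a.0 has moves ··b··> t3, ··c··> t4
  t3 = a.0 has moves ··a··> t1
  t4 = 0 | 0 has moves deadlocked
Bisimilarity quotient blocks:
  B0 = {s0}
  B1 = {s1, t2}
  B2 = {s2, t3}
  B3 = {s3, s4, t1, t4}
  B4 = {t0}
s0 ∈ B0, t0 ∈ B4 → different blocks

P ≁ Q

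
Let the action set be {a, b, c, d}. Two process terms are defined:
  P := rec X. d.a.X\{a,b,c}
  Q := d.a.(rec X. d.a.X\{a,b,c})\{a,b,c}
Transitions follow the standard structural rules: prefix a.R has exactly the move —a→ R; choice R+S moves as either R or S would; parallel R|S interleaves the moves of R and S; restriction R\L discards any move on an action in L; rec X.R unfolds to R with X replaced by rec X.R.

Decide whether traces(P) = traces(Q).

LTS(P): 4 reachable states
  s0 = rec X. d.a.X\{a,b,c} → —d→ s1
  s1 = a.(rec X. d.a.X\{a,b,c})\{a,b,c} → —a→ s2
  s2 = (rec X. d.a.X\{a,b,c})\{a,b,c} → —d→ s3
  s3 = (a.(rec X. d.a.X\{a,b,c})\{a,b,c})\{a,b,c} → ∅
LTS(Q): 4 reachable states
  t0 = d.a.(rec X. d.a.X\{a,b,c})\{a,b,c} → —d→ t1
  t1 = a.(rec X. d.a.X\{a,b,c})\{a,b,c} → —a→ t2
  t2 = (rec X. d.a.X\{a,b,c})\{a,b,c} → —d→ t3
  t3 = (a.(rec X. d.a.X\{a,b,c})\{a,b,c})\{a,b,c} → ∅
Coarsest stable partition (strong bisimilarity classes):
  B0 = {s0, t0}
  B1 = {s1, t1}
  B2 = {s2, t2}
  B3 = {s3, t3}
s0 ∈ B0, t0 ∈ B0 → same block
Bisimilar ⇒ trace-equivalent.

trace-equivalent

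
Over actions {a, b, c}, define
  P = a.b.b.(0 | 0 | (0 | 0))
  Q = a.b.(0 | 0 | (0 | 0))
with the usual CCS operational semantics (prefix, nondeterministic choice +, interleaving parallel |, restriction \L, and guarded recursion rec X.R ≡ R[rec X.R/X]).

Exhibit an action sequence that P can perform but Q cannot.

abb

Reachable graph of P (4 states):
  u0 = a.b.b.(0 | 0 | (0 | 0)) has moves --a--▸ u1
  u1 = b.b.(0 | 0 | (0 | 0)) has moves --b--▸ u2
  u2 = b.(0 | 0 | (0 | 0)) has moves --b--▸ u3
  u3 = 0 | 0 | (0 | 0) has moves (no moves)
Reachable graph of Q (3 states):
  v0 = a.b.(0 | 0 | (0 | 0)) has moves --a--▸ v1
  v1 = b.(0 | 0 | (0 | 0)) has moves --b--▸ v2
  v2 = 0 | 0 | (0 | 0) has moves (no moves)
Run σ = ⟨abb⟩ on P: start {u0}
  [1] a ⇒ {u1}
  [2] b ⇒ {u2}
  [3] b ⇒ {u3}
  — P admits the full trace.
Run σ = ⟨abb⟩ on Q: start {v0}
  [1] a ⇒ {v1}
  [2] b ⇒ {v2}
  [3] b ⇒ ∅ (Q stuck)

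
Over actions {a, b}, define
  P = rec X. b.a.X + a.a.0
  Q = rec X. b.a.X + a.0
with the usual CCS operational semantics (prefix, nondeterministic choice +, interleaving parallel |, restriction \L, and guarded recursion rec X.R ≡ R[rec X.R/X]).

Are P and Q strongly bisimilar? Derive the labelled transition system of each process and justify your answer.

Reachable graph of P (4 states):
  s0 = rec X. b.a.X + a.a.0 ⊢ ··a··> s1, ··b··> s2
  s1 = a.0 ⊢ ··a··> s3
  s2 = a.(rec X. b.a.X + a.a.0) ⊢ ··a··> s0
  s3 = 0 ⊢ (no moves)
Reachable graph of Q (3 states):
  t0 = rec X. b.a.X + a.0 ⊢ ··a··> t1, ··b··> t2
  t1 = 0 ⊢ (no moves)
  t2 = a.(rec X. b.a.X + a.0) ⊢ ··a··> t0
Coarsest stable partition (strong bisimilarity classes):
  B0 = {s0}
  B1 = {s2}
  B2 = {s1}
  B3 = {s3, t1}
  B4 = {t0}
  B5 = {t2}
s0 ∈ B0, t0 ∈ B4 → different blocks

NO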